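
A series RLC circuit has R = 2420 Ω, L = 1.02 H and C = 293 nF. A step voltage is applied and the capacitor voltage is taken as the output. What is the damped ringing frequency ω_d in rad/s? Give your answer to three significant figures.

For a series RLC circuit (capacitor voltage as output), ω_n = 1/√(LC) = 1/√(1.02 H · 293 nF) = 1830 rad/s.
ζ = (R/2)·√(C/L) = (2420/2)·√(293 nF/1.02 H) = 0.649.
The damped frequency ω_d = ω_n√(1−ζ²) = 1390 rad/s.

ω_d ≈ 1390 rad/s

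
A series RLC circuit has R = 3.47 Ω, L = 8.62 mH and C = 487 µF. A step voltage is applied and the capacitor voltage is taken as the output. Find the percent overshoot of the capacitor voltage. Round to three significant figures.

%OS ≈ 24.1%

For a series RLC circuit (capacitor voltage as output), ω_n = 1/√(LC) = 1/√(8.62 mH · 487 µF) = 488 rad/s.
ζ = (R/2)·√(C/L) = (3.47/2)·√(487 µF/8.62 mH) = 0.412.
%OS = 100 e^{−πζ/√(1−ζ²)} with ζ = 0.412 gives 24.1%.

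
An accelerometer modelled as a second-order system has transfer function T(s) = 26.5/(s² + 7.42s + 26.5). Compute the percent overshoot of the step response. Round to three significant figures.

Matching coefficients with s² + 2ζω_n s + ω_n² gives ω_n² = 26.5 ⇒ ω_n = 5.15 rad/s, and ζ = 7.42/(2ω_n) = 0.721.
Overshoot: exp(−π·0.721/√(1−0.721²)) = 0.0382, i.e. 3.82%.

%OS ≈ 3.82%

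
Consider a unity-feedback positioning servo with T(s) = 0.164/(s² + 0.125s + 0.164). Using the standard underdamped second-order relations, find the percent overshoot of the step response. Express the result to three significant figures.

Matching coefficients with s² + 2ζω_n s + ω_n² gives ω_n² = 0.164 ⇒ ω_n = 0.405 rad/s, and ζ = 0.125/(2ω_n) = 0.154.
%OS = 100 e^{−πζ/√(1−ζ²)} with ζ = 0.154 gives 61.2%.

%OS ≈ 61.2%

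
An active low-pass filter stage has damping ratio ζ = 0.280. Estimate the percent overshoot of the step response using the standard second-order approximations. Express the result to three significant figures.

For an underdamped second-order system, %OS = 100·exp(−πζ/√(1−ζ²)).
πζ/√(1−ζ²) = π·0.280/√(1−0.0784) = 0.9163, so %OS = 100·e^(−0.9163) = 40.0%.

%OS ≈ 40.0%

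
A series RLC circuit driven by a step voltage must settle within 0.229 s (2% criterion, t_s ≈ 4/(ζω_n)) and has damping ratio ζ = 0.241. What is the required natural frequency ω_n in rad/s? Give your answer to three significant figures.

ω_n ≈ 72.5 rad/s

Rearranging t_s ≈ 4/(ζω_n) gives ω_n = 4/(ζ·t_s) = 4/(0.241 × 0.229) = 72.5 rad/s.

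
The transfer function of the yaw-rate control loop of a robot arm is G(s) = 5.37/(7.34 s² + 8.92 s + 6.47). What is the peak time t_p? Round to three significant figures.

Dividing through by 7.34: denominator becomes s² + 1.215 s + 0.8815.
So ω_n = √0.8815 = 0.939 rad/s and ζ = 1.215/(2·0.939) = 0.647.
ω_d = ω_n√(1−ζ²) = 0.716 rad/s. t_p = π/ω_d = 4.39 s.

t_p ≈ 4.39 s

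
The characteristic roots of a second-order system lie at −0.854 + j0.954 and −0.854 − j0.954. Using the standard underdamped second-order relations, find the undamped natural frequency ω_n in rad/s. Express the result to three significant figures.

ω_n ≈ 1.28 rad/s

|pole| = ω_n = √(0.854² + 0.954²) = 1.28 rad/s; ζ = cos θ = σ/ω_n = 0.667.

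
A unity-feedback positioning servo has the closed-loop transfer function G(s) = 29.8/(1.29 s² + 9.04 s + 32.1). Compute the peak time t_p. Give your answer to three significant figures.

Dividing through by 1.29: denominator becomes s² + 7.008 s + 24.88.
So ω_n = √24.88 = 4.99 rad/s and ζ = 7.008/(2·4.99) = 0.702.
ω_d = ω_n√(1−ζ²) = 3.55 rad/s. t_p = π/ω_d = 0.885 s.

t_p ≈ 0.885 s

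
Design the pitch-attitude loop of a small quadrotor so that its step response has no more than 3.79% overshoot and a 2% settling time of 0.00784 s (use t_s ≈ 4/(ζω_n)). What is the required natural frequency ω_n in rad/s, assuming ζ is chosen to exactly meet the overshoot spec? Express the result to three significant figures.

From %OS = 100·exp(−πζ/√(1−ζ²)), invert to get ζ = −ln(OS)/√(π² + ln²(OS)) with OS = 0.0379.
−ln 0.0379 = 3.273, so ζ = 3.273/√(π² + 10.71) = 0.721.
Then ω_n = 4/(ζ t_s) = 4/(0.721 × 0.00784) = 707 rad/s.

ω_n ≈ 707 rad/s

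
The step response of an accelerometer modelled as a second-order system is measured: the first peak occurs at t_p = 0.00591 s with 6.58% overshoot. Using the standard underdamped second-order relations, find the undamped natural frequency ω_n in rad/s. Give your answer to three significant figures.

ω_n ≈ 703 rad/s

ζ from %OS: ζ = |ln 0.0658|/√(π²+ln²0.0658) = 0.655.
t_p = π/ω_d ⇒ ω_d = 532 rad/s; then ω_n = ω_d/√(1−ζ²) = 703 rad/s.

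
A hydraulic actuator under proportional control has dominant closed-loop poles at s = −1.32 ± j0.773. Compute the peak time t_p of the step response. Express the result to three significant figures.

t_p = π/ω_d with ω_d = 0.773 (the imaginary part), so t_p = 4.06 s.

t_p ≈ 4.06 s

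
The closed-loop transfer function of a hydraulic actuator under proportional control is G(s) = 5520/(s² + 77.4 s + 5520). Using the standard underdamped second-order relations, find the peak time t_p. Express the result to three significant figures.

Comparing the denominator to s² + 2ζω_n s + ω_n²: ω_n = √5520 = 74.3 rad/s, and 2ζω_n = 77.4 so ζ = 77.4/(2·74.3) = 0.521.
The damped frequency ω_d = ω_n√(1−ζ²) = 63.4 rad/s. Then t_p = π/ω_d = 0.0495 s.

t_p ≈ 0.0495 s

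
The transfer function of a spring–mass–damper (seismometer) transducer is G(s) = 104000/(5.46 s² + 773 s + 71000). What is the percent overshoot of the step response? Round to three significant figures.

%OS ≈ 8.31%

Dividing through by 5.46: denominator becomes s² + 141.6 s + 13000.
So ω_n = √13000 = 114 rad/s and ζ = 141.6/(2·114) = 0.621.
Overshoot: exp(−π·0.621/√(1−0.621²)) = 0.0831, i.e. 8.31%.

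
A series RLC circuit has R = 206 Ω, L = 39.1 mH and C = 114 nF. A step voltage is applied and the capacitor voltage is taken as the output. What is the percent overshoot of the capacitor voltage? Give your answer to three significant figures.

%OS ≈ 57.0%

For a series RLC circuit (capacitor voltage as output), ω_n = 1/√(LC) = 1/√(39.1 mH · 114 nF) = 15000 rad/s.
ζ = (R/2)·√(C/L) = (206/2)·√(114 nF/39.1 mH) = 0.176.
Overshoot: exp(−π·0.176/√(1−0.176²)) = 0.570, i.e. 57.0%.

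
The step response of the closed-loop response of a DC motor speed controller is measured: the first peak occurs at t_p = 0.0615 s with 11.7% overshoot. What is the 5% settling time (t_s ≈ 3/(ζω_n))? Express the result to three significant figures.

t_s ≈ 0.0860 s

From the overshoot, ζ = −ln(OS)/√(π²+ln²(OS)) = 0.564.
t_p = π/ω_d ⇒ ω_d = 51.1 rad/s; then ω_n = ω_d/√(1−ζ²) = 61.9 rad/s.
t_s ≈ 3/(ζω_n) = 3/(0.564·61.9) = 0.0860 s.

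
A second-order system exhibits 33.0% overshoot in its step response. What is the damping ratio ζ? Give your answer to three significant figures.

ζ ≈ 0.333

ζ = −ln(OS)/√(π² + (ln OS)²). With OS = 0.330, ln OS = −1.109 and ζ = 1.109/3.331 = 0.333.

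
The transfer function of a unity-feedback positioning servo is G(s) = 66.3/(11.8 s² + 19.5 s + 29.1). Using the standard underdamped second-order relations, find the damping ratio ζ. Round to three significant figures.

ζ ≈ 0.526

Dividing through by 11.8: denominator becomes s² + 1.653 s + 2.466.
So ω_n = √2.466 = 1.57 rad/s and ζ = 1.653/(2·1.57) = 0.526.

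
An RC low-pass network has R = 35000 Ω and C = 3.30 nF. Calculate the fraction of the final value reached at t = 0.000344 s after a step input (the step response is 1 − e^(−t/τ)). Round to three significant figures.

τ = RC = 35000 × 3.30 nF = 0.000116 s.
y(t)/y_∞ = 1 − e^(−t/τ) = 1 − e^(−0.000344/0.000116) = 1 − e^(−2.98) = 0.949.

y/y_∞ ≈ 0.949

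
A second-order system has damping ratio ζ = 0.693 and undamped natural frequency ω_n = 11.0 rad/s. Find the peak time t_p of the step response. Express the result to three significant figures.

t_p ≈ 0.396 s

The damped frequency is ω_d = ω_n√(1−ζ²) = 11.0·√(1−0.480) = 7.93 rad/s.
Peak time t_p = π/ω_d = π/7.93 = 0.396 s.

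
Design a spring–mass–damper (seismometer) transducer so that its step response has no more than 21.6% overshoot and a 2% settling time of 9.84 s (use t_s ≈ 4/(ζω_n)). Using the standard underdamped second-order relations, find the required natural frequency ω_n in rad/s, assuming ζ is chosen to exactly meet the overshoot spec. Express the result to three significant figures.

ω_n ≈ 0.927 rad/s

ζ = −ln(OS)/√(π² + (ln OS)²). With OS = 0.216, ln OS = −1.532 and ζ = 1.532/3.495 = 0.438.
Then ω_n = 4/(ζ t_s) = 4/(0.438 × 9.84) = 0.927 rad/s.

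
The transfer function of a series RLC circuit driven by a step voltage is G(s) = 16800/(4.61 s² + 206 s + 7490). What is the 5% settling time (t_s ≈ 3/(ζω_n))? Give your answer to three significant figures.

Dividing through by 4.61: denominator becomes s² + 44.69 s + 1625.
So ω_n = √1625 = 40.3 rad/s and ζ = 44.69/(2·40.3) = 0.554.
t_s ≈ 3/(ζω_n) = 0.134 s.

t_s ≈ 0.134 s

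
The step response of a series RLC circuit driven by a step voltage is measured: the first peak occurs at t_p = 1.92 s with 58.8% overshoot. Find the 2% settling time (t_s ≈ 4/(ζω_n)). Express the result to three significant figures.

ζ from %OS: ζ = |ln 0.588|/√(π²+ln²0.588) = 0.167.
From t_p = π/ω_d, ω_d = π/1.92 = 1.64 rad/s, so ω_n = ω_d/√(1−ζ²) = 1.66 rad/s.
t_s ≈ 4/(ζω_n) = 4/(0.167·1.66) = 14.5 s.

t_s ≈ 14.5 s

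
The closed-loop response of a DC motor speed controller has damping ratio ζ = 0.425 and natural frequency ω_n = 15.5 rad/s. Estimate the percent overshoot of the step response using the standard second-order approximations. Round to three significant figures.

%OS ≈ 22.9%

For an underdamped second-order system, %OS = 100·exp(−πζ/√(1−ζ²)).
πζ/√(1−ζ²) = π·0.425/√(1−0.181) = 1.475, so %OS = 100·e^(−1.475) = 22.9%.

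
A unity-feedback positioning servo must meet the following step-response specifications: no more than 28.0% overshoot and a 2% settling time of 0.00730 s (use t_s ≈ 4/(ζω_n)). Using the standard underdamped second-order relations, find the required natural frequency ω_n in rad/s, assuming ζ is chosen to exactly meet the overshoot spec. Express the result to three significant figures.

Inverting the overshoot relation: ζ = |ln 0.280|/√(π² + ln²0.280) = 0.376.
Then ω_n = 4/(ζ t_s) = 4/(0.376 × 0.00730) = 1460 rad/s.

ω_n ≈ 1460 rad/s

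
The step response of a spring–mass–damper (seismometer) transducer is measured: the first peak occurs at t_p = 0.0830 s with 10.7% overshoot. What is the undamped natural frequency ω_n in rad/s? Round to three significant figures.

From the overshoot, ζ = −ln(OS)/√(π²+ln²(OS)) = 0.580.
t_p = π/ω_d ⇒ ω_d = 37.9 rad/s; then ω_n = ω_d/√(1−ζ²) = 46.5 rad/s.

ω_n ≈ 46.5 rad/s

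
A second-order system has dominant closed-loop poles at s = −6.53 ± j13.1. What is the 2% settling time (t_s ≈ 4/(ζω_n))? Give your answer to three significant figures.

t_s ≈ 0.613 s

For poles at −σ ± jω_d, ζω_n = σ = 6.53, so t_s ≈ 4/σ = 0.613 s.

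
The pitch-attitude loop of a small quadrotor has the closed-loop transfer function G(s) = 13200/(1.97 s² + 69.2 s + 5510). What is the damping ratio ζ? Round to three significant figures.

Dividing through by 1.97: denominator becomes s² + 35.13 s + 2797.
So ω_n = √2797 = 52.9 rad/s and ζ = 35.13/(2·52.9) = 0.332.

ζ ≈ 0.332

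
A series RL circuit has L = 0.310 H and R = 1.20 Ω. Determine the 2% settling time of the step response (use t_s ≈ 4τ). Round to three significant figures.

t_s ≈ 1.03 s

τ = L/R = 0.310/1.20 = 0.258 s.
t_s ≈ 4τ = 1.03 s.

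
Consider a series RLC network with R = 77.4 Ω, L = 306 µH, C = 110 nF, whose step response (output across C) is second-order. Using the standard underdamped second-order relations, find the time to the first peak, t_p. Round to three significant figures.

For a series RLC circuit (capacitor voltage as output), ω_n = 1/√(LC) = 1/√(306 µH · 110 nF) = 172000 rad/s.
ζ = (R/2)·√(C/L) = (77.4/2)·√(110 nF/306 µH) = 0.734.
ω_d = 172000·√(1 − 0.734²) = 117000 rad/s. t_p = π/ω_d = 0.0000268 s.

t_p ≈ 0.0000268 s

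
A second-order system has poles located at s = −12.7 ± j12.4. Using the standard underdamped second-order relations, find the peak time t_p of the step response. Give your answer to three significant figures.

t_p ≈ 0.253 s

t_p = π/ω_d with ω_d = 12.4 (the imaginary part), so t_p = 0.253 s.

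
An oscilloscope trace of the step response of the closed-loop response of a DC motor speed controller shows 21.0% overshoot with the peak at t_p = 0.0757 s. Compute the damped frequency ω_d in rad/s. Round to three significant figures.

t_p = π/ω_d, so ω_d = π/0.0757 = 41.5 rad/s.

ω_d ≈ 41.5 rad/s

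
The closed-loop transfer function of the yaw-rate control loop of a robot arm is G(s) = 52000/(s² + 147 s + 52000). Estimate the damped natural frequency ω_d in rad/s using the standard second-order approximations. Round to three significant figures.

ω_d ≈ 216 rad/s

Matching coefficients with s² + 2ζω_n s + ω_n² gives ω_n² = 52000 ⇒ ω_n = 228 rad/s, and ζ = 147/(2ω_n) = 0.322.
ω_d = ω_n√(1−ζ²) = 216 rad/s.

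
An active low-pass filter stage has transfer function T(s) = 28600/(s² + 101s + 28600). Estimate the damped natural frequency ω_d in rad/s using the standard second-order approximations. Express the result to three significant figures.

ω_n = √28600 = 169 rad/s; ζ = 101/(2·169) = 0.299.
ω_d = ω_n√(1−ζ²) = 161 rad/s.

ω_d ≈ 161 rad/s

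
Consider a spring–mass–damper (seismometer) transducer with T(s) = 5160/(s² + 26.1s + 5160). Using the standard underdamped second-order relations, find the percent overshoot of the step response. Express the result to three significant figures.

%OS ≈ 56.0%

Comparing the denominator to s² + 2ζω_n s + ω_n²: ω_n = √5160 = 71.8 rad/s, and 2ζω_n = 26.1 so ζ = 26.1/(2·71.8) = 0.182.
%OS = 100·exp(−πζ/√(1−ζ²)) = 56.0%.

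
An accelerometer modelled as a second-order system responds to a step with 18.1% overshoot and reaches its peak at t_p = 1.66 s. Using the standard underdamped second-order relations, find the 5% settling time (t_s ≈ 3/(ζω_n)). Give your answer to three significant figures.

ζ from %OS: ζ = |ln 0.181|/√(π²+ln²0.181) = 0.478.
t_p = π/ω_d ⇒ ω_d = 1.89 rad/s; then ω_n = ω_d/√(1−ζ²) = 2.15 rad/s.
t_s ≈ 3/(ζω_n) = 3/(0.478·2.15) = 2.91 s.

t_s ≈ 2.91 s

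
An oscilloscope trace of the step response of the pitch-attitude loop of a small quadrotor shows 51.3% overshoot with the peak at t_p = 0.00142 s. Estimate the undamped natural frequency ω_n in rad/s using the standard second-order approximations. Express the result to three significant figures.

ω_n ≈ 2260 rad/s

The overshoot fixes ζ = −ln(OS)/√(π²+ln²(OS)) = 0.208.
t_p = π/ω_d ⇒ ω_d = 2210 rad/s; then ω_n = ω_d/√(1−ζ²) = 2260 rad/s.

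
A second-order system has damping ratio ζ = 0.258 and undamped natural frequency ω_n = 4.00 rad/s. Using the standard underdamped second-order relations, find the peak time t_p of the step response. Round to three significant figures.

t_p ≈ 0.813 s

The damped frequency is ω_d = ω_n√(1−ζ²) = 4.00·√(1−0.0666) = 3.86 rad/s.
Peak time t_p = π/ω_d = π/3.86 = 0.813 s.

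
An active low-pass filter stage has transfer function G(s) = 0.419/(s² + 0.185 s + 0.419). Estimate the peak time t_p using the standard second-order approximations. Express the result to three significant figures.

t_p ≈ 4.90 s

Comparing the denominator to s² + 2ζω_n s + ω_n²: ω_n = √0.419 = 0.647 rad/s, and 2ζω_n = 0.185 so ζ = 0.185/(2·0.647) = 0.143.
The damped frequency ω_d = ω_n√(1−ζ²) = 0.641 rad/s. Then t_p = π/ω_d = 4.90 s.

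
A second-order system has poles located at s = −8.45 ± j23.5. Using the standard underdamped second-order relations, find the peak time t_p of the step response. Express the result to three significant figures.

t_p = π/ω_d with ω_d = 23.5 (the imaginary part), so t_p = 0.134 s.

t_p ≈ 0.134 s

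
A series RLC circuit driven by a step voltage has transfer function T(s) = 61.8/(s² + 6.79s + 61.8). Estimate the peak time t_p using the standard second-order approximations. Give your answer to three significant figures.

Comparing the denominator to s² + 2ζω_n s + ω_n²: ω_n = √61.8 = 7.86 rad/s, and 2ζω_n = 6.79 so ζ = 6.79/(2·7.86) = 0.432.
The damped frequency ω_d = ω_n√(1−ζ²) = 7.09 rad/s. Then t_p = π/ω_d = 0.443 s.

t_p ≈ 0.443 s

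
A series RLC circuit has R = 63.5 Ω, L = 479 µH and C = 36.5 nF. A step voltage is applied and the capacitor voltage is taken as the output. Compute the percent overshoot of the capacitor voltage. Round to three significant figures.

%OS ≈ 40.4%

For a series RLC circuit (capacitor voltage as output), ω_n = 1/√(LC) = 1/√(479 µH · 36.5 nF) = 239000 rad/s.
ζ = (R/2)·√(C/L) = (63.5/2)·√(36.5 nF/479 µH) = 0.277.
%OS = 100·exp(−πζ/√(1−ζ²)) = 40.4%.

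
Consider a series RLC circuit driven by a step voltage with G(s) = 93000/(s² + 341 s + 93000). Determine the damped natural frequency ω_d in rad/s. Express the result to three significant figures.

ω_d ≈ 253 rad/s

Matching coefficients with s² + 2ζω_n s + ω_n² gives ω_n² = 93000 ⇒ ω_n = 305 rad/s, and ζ = 341/(2ω_n) = 0.559.
ω_d = ω_n√(1−ζ²) = 253 rad/s.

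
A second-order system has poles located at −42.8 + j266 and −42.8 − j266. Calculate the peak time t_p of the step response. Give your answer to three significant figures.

t_p ≈ 0.0118 s

t_p = π/ω_d with ω_d = 266 (the imaginary part), so t_p = 0.0118 s.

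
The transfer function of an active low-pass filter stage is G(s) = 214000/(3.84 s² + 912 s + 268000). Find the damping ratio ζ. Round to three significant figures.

Dividing through by 3.84: denominator becomes s² + 237.5 s + 69790.
So ω_n = √69790 = 264 rad/s and ζ = 237.5/(2·264) = 0.450.

ζ ≈ 0.450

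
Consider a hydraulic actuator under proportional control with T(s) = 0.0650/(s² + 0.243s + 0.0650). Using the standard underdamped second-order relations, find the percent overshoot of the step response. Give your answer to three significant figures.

Comparing the denominator to s² + 2ζω_n s + ω_n²: ω_n = √0.0650 = 0.255 rad/s, and 2ζω_n = 0.243 so ζ = 0.243/(2·0.255) = 0.477.
%OS = 100 e^{−πζ/√(1−ζ²)} with ζ = 0.477 gives 18.2%.

%OS ≈ 18.2%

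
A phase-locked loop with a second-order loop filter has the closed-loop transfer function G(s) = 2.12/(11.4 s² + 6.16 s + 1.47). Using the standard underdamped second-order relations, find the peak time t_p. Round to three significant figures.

Dividing through by 11.4: denominator becomes s² + 0.5404 s + 0.1289.
So ω_n = √0.1289 = 0.359 rad/s and ζ = 0.5404/(2·0.359) = 0.752.
ω_d = ω_n√(1−ζ²) = 0.237 rad/s. t_p = π/ω_d = 13.3 s.

t_p ≈ 13.3 s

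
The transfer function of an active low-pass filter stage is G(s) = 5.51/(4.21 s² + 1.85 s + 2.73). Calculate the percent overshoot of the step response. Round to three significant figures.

%OS ≈ 41.0%

Dividing through by 4.21: denominator becomes s² + 0.4394 s + 0.6485.
So ω_n = √0.6485 = 0.805 rad/s and ζ = 0.4394/(2·0.805) = 0.273.
Overshoot: exp(−π·0.273/√(1−0.273²)) = 0.410, i.e. 41.0%.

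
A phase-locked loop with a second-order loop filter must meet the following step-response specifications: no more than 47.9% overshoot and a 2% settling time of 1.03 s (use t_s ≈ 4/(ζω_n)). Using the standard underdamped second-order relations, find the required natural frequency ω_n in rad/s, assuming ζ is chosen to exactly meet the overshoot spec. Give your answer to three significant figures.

ζ = −ln(OS)/√(π² + (ln OS)²). With OS = 0.479, ln OS = −0.7361 and ζ = 0.7361/3.227 = 0.228.
Then ω_n = 4/(ζ t_s) = 4/(0.228 × 1.03) = 17.0 rad/s.

ω_n ≈ 17.0 rad/s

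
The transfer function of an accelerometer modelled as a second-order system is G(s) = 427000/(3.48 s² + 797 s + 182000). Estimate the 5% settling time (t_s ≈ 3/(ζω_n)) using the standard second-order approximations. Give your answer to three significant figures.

t_s ≈ 0.0262 s

Dividing through by 3.48: denominator becomes s² + 229.0 s + 52300.
So ω_n = √52300 = 229 rad/s and ζ = 229.0/(2·229) = 0.501.
t_s ≈ 3/(ζω_n) = 0.0262 s.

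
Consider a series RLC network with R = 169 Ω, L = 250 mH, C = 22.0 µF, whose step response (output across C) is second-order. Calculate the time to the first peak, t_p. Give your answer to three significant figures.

For a series RLC circuit (capacitor voltage as output), ω_n = 1/√(LC) = 1/√(250 mH · 22.0 µF) = 426 rad/s.
ζ = (R/2)·√(C/L) = (169/2)·√(22.0 µF/250 mH) = 0.793.
The damped frequency ω_d = ω_n√(1−ζ²) = 260 rad/s. t_p = π/ω_d = 0.0121 s.

t_p ≈ 0.0121 s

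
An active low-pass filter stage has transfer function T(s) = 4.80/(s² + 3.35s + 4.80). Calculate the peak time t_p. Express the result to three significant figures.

t_p ≈ 2.22 s

Matching coefficients with s² + 2ζω_n s + ω_n² gives ω_n² = 4.80 ⇒ ω_n = 2.19 rad/s, and ζ = 3.35/(2ω_n) = 0.765.
ω_d = ω_n√(1−ζ²) = 1.41 rad/s. Then t_p = π/ω_d = 2.22 s.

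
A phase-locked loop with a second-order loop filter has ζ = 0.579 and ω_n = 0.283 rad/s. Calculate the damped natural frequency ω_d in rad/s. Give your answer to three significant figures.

ω_d ≈ 0.231 rad/s

ω_d = ω_n√(1−ζ²) = 0.283·√0.665 = 0.231 rad/s.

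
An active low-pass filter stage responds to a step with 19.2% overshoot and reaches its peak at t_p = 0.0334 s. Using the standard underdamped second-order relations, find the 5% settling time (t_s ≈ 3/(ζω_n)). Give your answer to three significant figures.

t_s ≈ 0.0607 s

ζ from %OS: ζ = |ln 0.192|/√(π²+ln²0.192) = 0.465.
t_p = π/ω_d ⇒ ω_d = 94.1 rad/s; then ω_n = ω_d/√(1−ζ²) = 106 rad/s.
t_s ≈ 3/(ζω_n) = 3/(0.465·106) = 0.0607 s.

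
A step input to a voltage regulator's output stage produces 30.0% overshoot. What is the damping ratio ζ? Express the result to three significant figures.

ζ = −ln(OS)/√(π² + (ln OS)²). With OS = 0.300, ln OS = −1.204 and ζ = 1.204/3.364 = 0.358.

ζ ≈ 0.358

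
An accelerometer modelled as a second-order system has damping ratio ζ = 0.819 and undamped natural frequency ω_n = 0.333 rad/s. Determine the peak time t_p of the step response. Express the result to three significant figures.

The damped frequency is ω_d = ω_n√(1−ζ²) = 0.333·√(1−0.671) = 0.191 rad/s.
Peak time t_p = π/ω_d = π/0.191 = 16.4 s.

t_p ≈ 16.4 s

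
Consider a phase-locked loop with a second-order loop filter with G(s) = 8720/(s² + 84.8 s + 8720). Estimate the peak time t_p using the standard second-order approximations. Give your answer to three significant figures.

t_p ≈ 0.0378 s

ω_n = √8720 = 93.4 rad/s; ζ = 84.8/(2·93.4) = 0.454.
ω_d = ω_n√(1−ζ²) = 83.2 rad/s. Then t_p = π/ω_d = 0.0378 s.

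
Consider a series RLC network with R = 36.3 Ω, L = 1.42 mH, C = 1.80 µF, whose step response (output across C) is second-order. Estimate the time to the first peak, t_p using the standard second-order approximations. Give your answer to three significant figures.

For a series RLC circuit (capacitor voltage as output), ω_n = 1/√(LC) = 1/√(1.42 mH · 1.80 µF) = 19800 rad/s.
ζ = (R/2)·√(C/L) = (36.3/2)·√(1.80 µF/1.42 mH) = 0.646.
ω_d = ω_n√(1−ζ²) = 15100 rad/s. t_p = π/ω_d = 0.000208 s.

t_p ≈ 0.000208 s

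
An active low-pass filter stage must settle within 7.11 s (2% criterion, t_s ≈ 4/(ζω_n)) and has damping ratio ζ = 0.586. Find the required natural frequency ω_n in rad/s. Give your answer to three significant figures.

Rearranging t_s ≈ 4/(ζω_n) gives ω_n = 4/(ζ·t_s) = 4/(0.586 × 7.11) = 0.960 rad/s.

ω_n ≈ 0.960 rad/s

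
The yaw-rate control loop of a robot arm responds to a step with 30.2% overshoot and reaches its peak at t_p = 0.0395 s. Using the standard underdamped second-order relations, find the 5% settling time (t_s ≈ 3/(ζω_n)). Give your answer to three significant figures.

ζ from %OS: ζ = |ln 0.302|/√(π²+ln²0.302) = 0.356.
From t_p = π/ω_d, ω_d = π/0.0395 = 79.5 rad/s, so ω_n = ω_d/√(1−ζ²) = 85.1 rad/s.
t_s ≈ 3/(ζω_n) = 3/(0.356·85.1) = 0.0990 s.

t_s ≈ 0.0990 s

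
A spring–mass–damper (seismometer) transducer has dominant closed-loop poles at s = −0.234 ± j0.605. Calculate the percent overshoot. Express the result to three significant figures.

%OS ≈ 29.7%

|pole| = ω_n = √(0.234² + 0.605²) = 0.649 rad/s; ζ = cos θ = σ/ω_n = 0.361.
Overshoot: exp(−π·0.361/√(1−0.361²)) = 0.297, i.e. 29.7%.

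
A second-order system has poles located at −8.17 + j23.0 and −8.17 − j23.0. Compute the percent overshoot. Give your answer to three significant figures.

The poles are at −σ ± jω_d with σ = 8.17 and ω_d = 23.0, so ω_n = √(σ²+ω_d²) = 24.4 rad/s and ζ = σ/ω_n = 0.335.
%OS = 100·exp(−πζ/√(1−ζ²)) = 32.8%.

%OS ≈ 32.8%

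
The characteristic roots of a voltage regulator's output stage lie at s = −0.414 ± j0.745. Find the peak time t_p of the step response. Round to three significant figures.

t_p ≈ 4.22 s

t_p = π/ω_d with ω_d = 0.745 (the imaginary part), so t_p = 4.22 s.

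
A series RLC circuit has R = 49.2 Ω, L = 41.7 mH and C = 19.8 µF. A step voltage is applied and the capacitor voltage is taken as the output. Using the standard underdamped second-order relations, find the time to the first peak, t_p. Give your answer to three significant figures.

For a series RLC circuit (capacitor voltage as output), ω_n = 1/√(LC) = 1/√(41.7 mH · 19.8 µF) = 1100 rad/s.
ζ = (R/2)·√(C/L) = (49.2/2)·√(19.8 µF/41.7 mH) = 0.536.
ω_d = 1100·√(1 − 0.536²) = 929 rad/s. t_p = π/ω_d = 0.00338 s.

t_p ≈ 0.00338 s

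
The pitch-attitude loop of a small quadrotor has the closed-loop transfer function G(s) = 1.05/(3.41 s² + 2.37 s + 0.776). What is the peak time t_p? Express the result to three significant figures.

t_p ≈ 9.61 s

Dividing through by 3.41: denominator becomes s² + 0.6950 s + 0.2276.
So ω_n = √0.2276 = 0.477 rad/s and ζ = 0.6950/(2·0.477) = 0.728.
ω_d = 0.477·√(1 − 0.728²) = 0.327 rad/s. t_p = π/ω_d = 9.61 s.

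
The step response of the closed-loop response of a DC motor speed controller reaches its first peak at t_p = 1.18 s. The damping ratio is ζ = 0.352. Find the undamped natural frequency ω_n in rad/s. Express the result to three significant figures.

ω_n ≈ 2.84 rad/s

Peak time t_p = π/ω_d, so ω_d = π/t_p = π/1.18 = 2.66 rad/s.
ω_n = ω_d/√(1−ζ²) = 2.66/√0.876 = 2.84 rad/s.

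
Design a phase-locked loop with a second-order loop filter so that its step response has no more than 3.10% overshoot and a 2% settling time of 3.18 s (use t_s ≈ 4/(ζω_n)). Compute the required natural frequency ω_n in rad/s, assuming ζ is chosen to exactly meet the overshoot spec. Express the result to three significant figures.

ω_n ≈ 1.70 rad/s

ζ = −ln(OS)/√(π² + (ln OS)²). With OS = 0.0310, ln OS = −3.474 and ζ = 3.474/4.684 = 0.742.
From t_s ≈ 4/(ζω_n): ω_n = 4/(ζ·t_s) = 4/(0.742·3.18) = 1.70 rad/s.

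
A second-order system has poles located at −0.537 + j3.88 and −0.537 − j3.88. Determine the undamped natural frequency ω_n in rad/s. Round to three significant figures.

ω_n ≈ 3.92 rad/s

The poles are at −σ ± jω_d with σ = 0.537 and ω_d = 3.88, so ω_n = √(σ²+ω_d²) = 3.92 rad/s and ζ = σ/ω_n = 0.137.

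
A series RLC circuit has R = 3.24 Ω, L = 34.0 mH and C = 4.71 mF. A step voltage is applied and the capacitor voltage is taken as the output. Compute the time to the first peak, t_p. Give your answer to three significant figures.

For a series RLC circuit (capacitor voltage as output), ω_n = 1/√(LC) = 1/√(34.0 mH · 4.71 mF) = 79.0 rad/s.
ζ = (R/2)·√(C/L) = (3.24/2)·√(4.71 mF/34.0 mH) = 0.603.
ω_d = ω_n√(1−ζ²) = 63.0 rad/s. t_p = π/ω_d = 0.0498 s.

t_p ≈ 0.0498 s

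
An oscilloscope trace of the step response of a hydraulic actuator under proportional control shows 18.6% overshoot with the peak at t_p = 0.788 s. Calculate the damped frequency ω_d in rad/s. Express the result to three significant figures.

t_p = π/ω_d, so ω_d = π/0.788 = 3.99 rad/s.

ω_d ≈ 3.99 rad/s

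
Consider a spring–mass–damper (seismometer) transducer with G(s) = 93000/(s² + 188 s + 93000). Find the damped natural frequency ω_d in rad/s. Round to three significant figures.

ω_d ≈ 290 rad/s

ω_n = √93000 = 305 rad/s; ζ = 188/(2·305) = 0.308.
The damped frequency ω_d = ω_n√(1−ζ²) = 290 rad/s.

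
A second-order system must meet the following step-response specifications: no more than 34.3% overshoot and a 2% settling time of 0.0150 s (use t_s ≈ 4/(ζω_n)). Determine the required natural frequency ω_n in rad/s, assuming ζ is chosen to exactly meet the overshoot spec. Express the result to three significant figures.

ζ = −ln(OS)/√(π² + (ln OS)²). With OS = 0.343, ln OS = −1.070 and ζ = 1.070/3.319 = 0.322.
Then ω_n = 4/(ζ t_s) = 4/(0.322 × 0.0150) = 827 rad/s.

ω_n ≈ 827 rad/s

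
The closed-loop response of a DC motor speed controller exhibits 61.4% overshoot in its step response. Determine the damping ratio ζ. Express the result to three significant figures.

Inverting the overshoot relation: ζ = |ln 0.614|/√(π² + ln²0.614) = 0.153.

ζ ≈ 0.153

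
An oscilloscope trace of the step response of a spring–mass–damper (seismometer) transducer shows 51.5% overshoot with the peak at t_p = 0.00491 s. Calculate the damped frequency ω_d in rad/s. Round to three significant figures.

ω_d ≈ 640 rad/s

t_p = π/ω_d, so ω_d = π/0.00491 = 640 rad/s.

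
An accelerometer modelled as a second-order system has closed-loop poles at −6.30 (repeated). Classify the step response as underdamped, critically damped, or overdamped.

critically damped

Since there is a repeated negative-real pole, the response is critically damped.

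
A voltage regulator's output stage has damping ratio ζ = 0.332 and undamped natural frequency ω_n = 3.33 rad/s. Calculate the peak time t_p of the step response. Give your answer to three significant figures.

The damped frequency is ω_d = ω_n√(1−ζ²) = 3.33·√(1−0.110) = 3.14 rad/s.
Peak time t_p = π/ω_d = π/3.14 = 1.00 s.

t_p ≈ 1.00 s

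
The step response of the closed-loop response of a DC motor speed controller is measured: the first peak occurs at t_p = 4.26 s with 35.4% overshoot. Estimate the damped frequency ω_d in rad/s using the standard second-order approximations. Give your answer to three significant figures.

t_p = π/ω_d, so ω_d = π/4.26 = 0.737 rad/s.

ω_d ≈ 0.737 rad/s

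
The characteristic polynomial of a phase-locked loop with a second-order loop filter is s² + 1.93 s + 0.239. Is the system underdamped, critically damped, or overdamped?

overdamped

a² − 4b = 2.8 > 0 (two distinct real roots); the system is overdamped.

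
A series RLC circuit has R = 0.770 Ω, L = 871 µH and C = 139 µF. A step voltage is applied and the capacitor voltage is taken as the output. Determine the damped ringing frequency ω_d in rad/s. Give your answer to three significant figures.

ω_d ≈ 2840 rad/s

For a series RLC circuit (capacitor voltage as output), ω_n = 1/√(LC) = 1/√(871 µH · 139 µF) = 2870 rad/s.
ζ = (R/2)·√(C/L) = (0.770/2)·√(139 µF/871 µH) = 0.154.
ω_d = ω_n√(1−ζ²) = 2840 rad/s.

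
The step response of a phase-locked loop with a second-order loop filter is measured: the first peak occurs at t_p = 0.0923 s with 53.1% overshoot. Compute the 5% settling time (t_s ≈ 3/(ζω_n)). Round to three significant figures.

From the overshoot, ζ = −ln(OS)/√(π²+ln²(OS)) = 0.198.
t_p = π/ω_d ⇒ ω_d = 34.0 rad/s; then ω_n = ω_d/√(1−ζ²) = 34.7 rad/s.
t_s ≈ 3/(ζω_n) = 3/(0.198·34.7) = 0.437 s.

t_s ≈ 0.437 s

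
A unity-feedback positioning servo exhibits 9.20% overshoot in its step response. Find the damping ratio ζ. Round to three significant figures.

From %OS = 100·exp(−πζ/√(1−ζ²)), invert to get ζ = −ln(OS)/√(π² + ln²(OS)) with OS = 0.0920.
−ln 0.0920 = 2.386, so ζ = 2.386/√(π² + 5.693) = 0.605.

ζ ≈ 0.605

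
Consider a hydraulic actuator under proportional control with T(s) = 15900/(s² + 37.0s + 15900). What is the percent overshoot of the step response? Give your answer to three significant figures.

Matching coefficients with s² + 2ζω_n s + ω_n² gives ω_n² = 15900 ⇒ ω_n = 126 rad/s, and ζ = 37.0/(2ω_n) = 0.147.
%OS = 100·exp(−πζ/√(1−ζ²)) = 62.8%.

%OS ≈ 62.8%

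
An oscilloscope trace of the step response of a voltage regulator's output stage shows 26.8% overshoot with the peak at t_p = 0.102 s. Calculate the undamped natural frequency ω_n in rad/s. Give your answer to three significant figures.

The overshoot fixes ζ = −ln(OS)/√(π²+ln²(OS)) = 0.387.
t_p = π/ω_d ⇒ ω_d = 30.8 rad/s; then ω_n = ω_d/√(1−ζ²) = 33.4 rad/s.

ω_n ≈ 33.4 rad/s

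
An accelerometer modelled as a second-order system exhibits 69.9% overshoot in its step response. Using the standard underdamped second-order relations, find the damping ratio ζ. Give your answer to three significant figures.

Inverting the overshoot relation: ζ = |ln 0.699|/√(π² + ln²0.699) = 0.113.

ζ ≈ 0.113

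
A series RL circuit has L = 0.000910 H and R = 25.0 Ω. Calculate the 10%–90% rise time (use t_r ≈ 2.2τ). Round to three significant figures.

t_r ≈ 0.0000801 s

τ = L/R = 0.000910/25.0 = 0.0000364 s.
t_r ≈ 2.2τ = 0.0000801 s.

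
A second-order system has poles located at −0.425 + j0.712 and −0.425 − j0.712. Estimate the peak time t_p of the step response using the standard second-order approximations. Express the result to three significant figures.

t_p ≈ 4.41 s

t_p = π/ω_d with ω_d = 0.712 (the imaginary part), so t_p = 4.41 s.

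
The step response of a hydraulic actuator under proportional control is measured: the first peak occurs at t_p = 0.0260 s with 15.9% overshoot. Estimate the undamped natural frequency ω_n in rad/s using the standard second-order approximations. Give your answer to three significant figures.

From the overshoot, ζ = −ln(OS)/√(π²+ln²(OS)) = 0.505.
t_p = π/ω_d ⇒ ω_d = 121 rad/s; then ω_n = ω_d/√(1−ζ²) = 140 rad/s.

ω_n ≈ 140 rad/s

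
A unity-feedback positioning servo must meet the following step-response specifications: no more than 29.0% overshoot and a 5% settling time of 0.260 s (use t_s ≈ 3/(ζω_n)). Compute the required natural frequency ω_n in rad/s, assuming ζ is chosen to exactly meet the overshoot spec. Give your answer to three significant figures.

ω_n ≈ 31.5 rad/s

Inverting the overshoot relation: ζ = |ln 0.290|/√(π² + ln²0.290) = 0.367.
From t_s ≈ 3/(ζω_n): ω_n = 3/(ζ·t_s) = 3/(0.367·0.260) = 31.5 rad/s.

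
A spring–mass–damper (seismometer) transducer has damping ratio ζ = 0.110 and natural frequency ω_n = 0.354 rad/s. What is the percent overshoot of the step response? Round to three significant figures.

%OS ≈ 70.6%

For an underdamped second-order system, %OS = 100·exp(−πζ/√(1−ζ²)).
πζ/√(1−ζ²) = π·0.110/√(1−0.0121) = 0.3477, so %OS = 100·e^(−0.3477) = 70.6%.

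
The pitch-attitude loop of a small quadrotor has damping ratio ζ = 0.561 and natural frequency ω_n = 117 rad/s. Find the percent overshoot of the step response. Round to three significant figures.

%OS ≈ 11.9%

For an underdamped second-order system, %OS = 100·exp(−πζ/√(1−ζ²)).
πζ/√(1−ζ²) = π·0.561/√(1−0.315) = 2.129, so %OS = 100·e^(−2.129) = 11.9%.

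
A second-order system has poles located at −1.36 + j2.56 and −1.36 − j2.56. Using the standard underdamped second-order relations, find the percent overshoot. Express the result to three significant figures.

With σ = 1.36, ω_d = 2.56: ω_n = √(σ²+ω_d²) = 2.90 rad/s, ζ = σ/ω_n = 0.469.
%OS = 100·exp(−πζ/√(1−ζ²)) = 18.8%.

%OS ≈ 18.8%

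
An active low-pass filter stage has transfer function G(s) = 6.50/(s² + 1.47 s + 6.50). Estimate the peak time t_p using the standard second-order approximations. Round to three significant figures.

Comparing the denominator to s² + 2ζω_n s + ω_n²: ω_n = √6.50 = 2.55 rad/s, and 2ζω_n = 1.47 so ζ = 1.47/(2·2.55) = 0.288.
ω_d = 2.55·√(1 − 0.288²) = 2.44 rad/s. Then t_p = π/ω_d = 1.29 s.

t_p ≈ 1.29 s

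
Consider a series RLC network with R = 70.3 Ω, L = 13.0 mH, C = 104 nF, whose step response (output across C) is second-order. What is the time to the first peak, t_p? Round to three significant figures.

t_p ≈ 0.000116 s

For a series RLC circuit (capacitor voltage as output), ω_n = 1/√(LC) = 1/√(13.0 mH · 104 nF) = 27200 rad/s.
ζ = (R/2)·√(C/L) = (70.3/2)·√(104 nF/13.0 mH) = 0.0994.
The damped frequency ω_d = ω_n√(1−ζ²) = 27100 rad/s. t_p = π/ω_d = 0.000116 s.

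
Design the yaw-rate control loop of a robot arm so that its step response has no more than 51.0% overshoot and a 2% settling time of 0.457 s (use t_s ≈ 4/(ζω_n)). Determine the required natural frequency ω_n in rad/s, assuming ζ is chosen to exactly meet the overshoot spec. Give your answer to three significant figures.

ζ = −ln(OS)/√(π² + (ln OS)²). With OS = 0.510, ln OS = −0.6733 and ζ = 0.6733/3.213 = 0.210.
From t_s ≈ 4/(ζω_n): ω_n = 4/(ζ·t_s) = 4/(0.210·0.457) = 41.8 rad/s.

ω_n ≈ 41.8 rad/s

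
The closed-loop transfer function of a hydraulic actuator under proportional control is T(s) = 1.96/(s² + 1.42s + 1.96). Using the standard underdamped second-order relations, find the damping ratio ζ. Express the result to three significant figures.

Comparing the denominator to s² + 2ζω_n s + ω_n²: ω_n = √1.96 = 1.40 rad/s, and 2ζω_n = 1.42 so ζ = 1.42/(2·1.40) = 0.507.

ζ ≈ 0.507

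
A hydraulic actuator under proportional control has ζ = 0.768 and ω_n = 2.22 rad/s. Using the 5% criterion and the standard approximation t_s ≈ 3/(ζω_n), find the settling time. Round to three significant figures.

t_s ≈ 1.76 s

t_s ≈ 3/(ζω_n) = 3/(0.768 × 2.22) = 1.76 s.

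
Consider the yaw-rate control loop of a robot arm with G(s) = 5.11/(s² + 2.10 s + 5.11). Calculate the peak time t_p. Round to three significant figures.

t_p ≈ 1.57 s

ω_n = √5.11 = 2.26 rad/s; ζ = 2.10/(2·2.26) = 0.464.
ω_d = ω_n√(1−ζ²) = 2.00 rad/s. Then t_p = π/ω_d = 1.57 s.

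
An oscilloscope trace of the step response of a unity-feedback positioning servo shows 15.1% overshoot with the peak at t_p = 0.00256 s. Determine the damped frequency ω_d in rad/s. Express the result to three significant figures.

ω_d ≈ 1230 rad/s

t_p = π/ω_d, so ω_d = π/0.00256 = 1230 rad/s.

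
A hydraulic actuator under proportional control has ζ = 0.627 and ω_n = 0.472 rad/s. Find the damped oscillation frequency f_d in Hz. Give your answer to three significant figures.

ω_d = ω_n√(1−ζ²) = 0.472·√0.607 = 0.368 rad/s.
f_d = ω_d/(2π) = 0.0585 Hz.

f_d ≈ 0.0585 Hz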